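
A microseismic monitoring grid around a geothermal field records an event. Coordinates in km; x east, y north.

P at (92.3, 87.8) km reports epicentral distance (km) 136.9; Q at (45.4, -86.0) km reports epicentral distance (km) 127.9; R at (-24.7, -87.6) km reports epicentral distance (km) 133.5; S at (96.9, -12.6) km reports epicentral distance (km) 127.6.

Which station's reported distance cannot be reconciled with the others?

Solve using three stations at a time. Using P, Q, S (subtract circle equations pairwise → linear system) gives (x, y) ≈ (-26.6, 19.8).
Distances from that point to each station vs reported:
  P: calculated 137.0 vs reported 136.9 → residual 0.1 km
  Q: calculated 128.0 vs reported 127.9 → residual 0.1 km
  R: calculated 107.4 vs reported 133.5 → residual 26.1 km
  S: calculated 127.7 vs reported 127.6 → residual 0.1 km
P, Q, S are mutually consistent (residuals ≈ 0); R is off by 26.1 km.

R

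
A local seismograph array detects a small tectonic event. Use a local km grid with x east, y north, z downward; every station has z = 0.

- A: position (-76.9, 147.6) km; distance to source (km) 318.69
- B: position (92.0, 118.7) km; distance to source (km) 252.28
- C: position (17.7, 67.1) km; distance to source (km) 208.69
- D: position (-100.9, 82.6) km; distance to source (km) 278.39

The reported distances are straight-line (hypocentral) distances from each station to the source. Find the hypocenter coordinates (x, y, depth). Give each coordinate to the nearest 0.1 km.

Each station gives a sphere (x−x_i)² + (y−y_i)² + z² = d_i² (stations at z=0).
Subtracting the A sphere from B and C: z² cancels, leaving linear equations in x and y:
337.8 x − 57.8 y = 32772.44
189.2 x − 161.0 y = 35128.13
Solving: x ≈ 74.705, y ≈ -130.397 km (keep extra digits for the depth step; rounded: 74.7, -130.4).
Then from the A sphere: z² = 318.69² − (x + 76.9)² − (y − 147.6)² with x = 74.705, y = -130.397, so z ≈ 36.013 ≈ 36.0 km.

(74.7, -130.4, 36.0)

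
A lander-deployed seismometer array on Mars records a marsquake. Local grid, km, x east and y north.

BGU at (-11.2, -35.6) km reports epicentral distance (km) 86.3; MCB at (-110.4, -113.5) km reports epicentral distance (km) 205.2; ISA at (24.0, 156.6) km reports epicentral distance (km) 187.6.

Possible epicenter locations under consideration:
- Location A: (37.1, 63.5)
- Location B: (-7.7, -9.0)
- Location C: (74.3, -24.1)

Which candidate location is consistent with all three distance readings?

For each candidate, compare |candidate − station| to the reported distance:
Location A: residuals BGU 23.9, MCB 25.2, ISA 93.6 → max 93.6 km
Location B: residuals BGU 59.5, MCB 58.7, ISA 19.0 → max 59.5 km
Location C: residuals BGU 0.0, MCB 0.0, ISA 0.0 → max 0.0 km
Only Location C has all residuals ≈ 0.

Location C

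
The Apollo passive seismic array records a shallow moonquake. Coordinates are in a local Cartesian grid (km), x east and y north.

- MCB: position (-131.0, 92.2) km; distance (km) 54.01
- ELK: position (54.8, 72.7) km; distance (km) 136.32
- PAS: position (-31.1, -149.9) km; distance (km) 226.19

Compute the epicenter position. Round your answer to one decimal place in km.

Circle about each station: (x + 131.0)² + (y − 92.2)² = 54.01²; (x − 54.8)² + (y − 72.7)² = 136.32²; (x + 31.1)² + (y + 149.9)² = 226.19².
Subtracting pairs of circle equations eliminates x²+y² and gives linear equations (the radical axes):
371.6 x − 39.0 y = -33039.57
199.8 x − 484.2 y = -50469.46
Solving the 2×2 system: x ≈ -81.5, y ≈ 70.6 km.

-81.5 km east, 70.6 km north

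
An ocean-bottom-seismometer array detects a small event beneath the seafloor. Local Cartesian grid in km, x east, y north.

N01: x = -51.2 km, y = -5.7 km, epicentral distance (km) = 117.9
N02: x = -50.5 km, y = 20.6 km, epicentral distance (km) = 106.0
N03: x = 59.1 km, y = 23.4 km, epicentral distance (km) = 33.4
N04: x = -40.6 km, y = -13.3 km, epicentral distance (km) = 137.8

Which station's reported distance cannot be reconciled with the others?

Solve using three stations at a time. Using N01, N02, N03 (subtract circle equations pairwise → linear system) gives (x, y) ≈ (49.6, 55.4).
Distances from that point to each station vs reported:
  N01: calculated 117.9 vs reported 117.9 → residual 0.0 km
  N02: calculated 106.0 vs reported 106.0 → residual 0.0 km
  N03: calculated 33.4 vs reported 33.4 → residual 0.0 km
  N04: calculated 113.4 vs reported 137.8 → residual 24.4 km
N01, N02, N03 are mutually consistent (residuals ≈ 0); N04 is off by 24.4 km.

N04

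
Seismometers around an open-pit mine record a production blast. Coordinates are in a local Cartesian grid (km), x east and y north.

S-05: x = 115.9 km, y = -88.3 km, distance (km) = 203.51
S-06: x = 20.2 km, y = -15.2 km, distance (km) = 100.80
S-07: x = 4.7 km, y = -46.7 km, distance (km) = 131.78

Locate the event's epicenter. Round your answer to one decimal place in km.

Circle about each station: (x − 115.9)² + (y + 88.3)² = 203.51²; (x − 20.2)² + (y + 15.2)² = 100.80²; (x − 4.7)² + (y + 46.7)² = 131.78².
Subtracting pairs of circle equations eliminates x²+y² and gives linear equations (the radical axes):
-191.4 x + 146.2 y = 10665.06
-222.4 x + 83.2 y = 5023.63
Solving the 2×2 system: x ≈ 9.2, y ≈ 85.0 km.

9.2 km east, 85.0 km north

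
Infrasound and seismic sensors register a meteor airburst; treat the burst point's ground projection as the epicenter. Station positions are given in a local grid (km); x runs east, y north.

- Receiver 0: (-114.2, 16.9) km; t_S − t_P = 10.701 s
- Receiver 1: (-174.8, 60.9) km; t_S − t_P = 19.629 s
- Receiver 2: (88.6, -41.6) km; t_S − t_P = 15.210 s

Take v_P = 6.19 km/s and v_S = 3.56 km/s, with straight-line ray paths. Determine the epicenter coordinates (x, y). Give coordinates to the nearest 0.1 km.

Distance from S−P lag: d = Δt · v_P v_S / (v_P − v_S) = Δt · (6.19·3.56)/(6.19−3.56) ≈ 8.3789·Δt.
So d_Receiver 0 = 89.66, d_Receiver 1 = 164.47, d_Receiver 2 = 127.44 km.
Circle about each station: (x + 114.2)² + (y − 16.9)² = 89.66²; (x + 174.8)² + (y − 60.9)² = 164.47²; (x − 88.6)² + (y + 41.6)² = 127.44².
Subtracting pairs of circle equations eliminates x²+y² and gives linear equations (the radical axes):
-121.2 x + 88.0 y = 1925.13
405.6 x − 117.0 y = -11948.77
Solving the 2×2 system: x ≈ -38.4, y ≈ -31.0 km.
Check against Receiver 0 (with the unrounded x, y): √((x + 114.2)²+(y − 16.9)²) = 89.67 ≈ 89.66 km. ✓

x ≈ -38.4 km, y ≈ -31.0 km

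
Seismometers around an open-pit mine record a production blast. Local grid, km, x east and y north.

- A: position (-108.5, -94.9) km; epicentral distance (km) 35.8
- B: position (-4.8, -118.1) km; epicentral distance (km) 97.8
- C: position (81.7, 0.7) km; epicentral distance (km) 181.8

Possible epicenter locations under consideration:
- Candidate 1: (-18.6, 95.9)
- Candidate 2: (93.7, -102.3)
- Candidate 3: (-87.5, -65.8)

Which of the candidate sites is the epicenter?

For each candidate, compare |candidate − station| to the reported distance:
Candidate 1: residuals A 175.1, B 116.6, C 43.5 → max 175.1 km
Candidate 2: residuals A 166.5, B 2.0, C 78.1 → max 166.5 km
Candidate 3: residuals A 0.1, B 0.0, C 0.0 → max 0.1 km
Only Candidate 3 has all residuals ≈ 0.

Candidate 3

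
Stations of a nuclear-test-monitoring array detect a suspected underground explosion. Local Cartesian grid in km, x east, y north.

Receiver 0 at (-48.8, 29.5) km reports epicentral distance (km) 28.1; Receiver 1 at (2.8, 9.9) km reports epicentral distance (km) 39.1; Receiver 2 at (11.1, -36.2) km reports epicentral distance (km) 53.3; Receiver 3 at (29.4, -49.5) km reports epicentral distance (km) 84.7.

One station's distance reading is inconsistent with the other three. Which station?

Solve using three stations at a time. Using Receiver 0, Receiver 1, Receiver 3 (subtract circle equations pairwise → linear system) gives (x, y) ≈ (-36.0, 4.4).
Distances from that point to each station vs reported:
  Receiver 0: calculated 28.2 vs reported 28.1 → residual 0.1 km
  Receiver 1: calculated 39.2 vs reported 39.1 → residual 0.1 km
  Receiver 2: calculated 62.2 vs reported 53.3 → residual 8.9 km
  Receiver 3: calculated 84.7 vs reported 84.7 → residual 0.0 km
Receiver 0, Receiver 1, Receiver 3 are mutually consistent (residuals ≈ 0); Receiver 2 is off by 8.9 km.

Receiver 2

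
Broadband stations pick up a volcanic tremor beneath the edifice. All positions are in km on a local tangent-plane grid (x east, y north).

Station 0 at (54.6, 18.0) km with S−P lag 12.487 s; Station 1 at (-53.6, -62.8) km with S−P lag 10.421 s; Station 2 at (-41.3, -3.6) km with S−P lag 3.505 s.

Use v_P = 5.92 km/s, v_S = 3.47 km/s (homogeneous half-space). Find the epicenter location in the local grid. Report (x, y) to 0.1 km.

Distance from S−P lag: d = Δt · v_P v_S / (v_P − v_S) = Δt · (5.92·3.47)/(5.92−3.47) ≈ 8.3847·Δt.
So d_Station 0 = 104.70, d_Station 1 = 87.38, d_Station 2 = 29.39 km.
Circle about each station: (x − 54.6)² + (y − 18.0)² = 104.70²; (x + 53.6)² + (y + 62.8)² = 87.38²; (x + 41.3)² + (y + 3.6)² = 29.39².
Subtracting pairs of circle equations eliminates x²+y² and gives linear equations (the radical axes):
-216.4 x − 161.6 y = 6838.47
-191.8 x − 43.2 y = 8511.81
Solving the 2×2 system: x ≈ -49.9, y ≈ 24.5 km.

(-49.9, 24.5)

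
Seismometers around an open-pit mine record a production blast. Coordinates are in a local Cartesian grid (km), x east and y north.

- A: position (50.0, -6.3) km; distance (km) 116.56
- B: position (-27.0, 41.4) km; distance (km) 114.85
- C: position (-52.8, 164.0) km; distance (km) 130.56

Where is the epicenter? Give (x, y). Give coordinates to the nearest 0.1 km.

65.7 km east, 109.2 km north

Circle about each station: (x − 50.0)² + (y + 6.3)² = 116.56²; (x + 27.0)² + (y − 41.4)² = 114.85²; (x + 52.8)² + (y − 164.0)² = 130.56².
Subtracting the A equation from the B and C equations removes the quadratic terms:
-154.0 x + 95.4 y = 298.98
-205.6 x + 340.6 y = 23684.47
Solving the 2×2 system: x ≈ 65.7, y ≈ 109.2 km.
Check against A (with the unrounded x, y): √((x − 50.0)²+(y + 6.3)²) = 116.56 ≈ 116.56 km. ✓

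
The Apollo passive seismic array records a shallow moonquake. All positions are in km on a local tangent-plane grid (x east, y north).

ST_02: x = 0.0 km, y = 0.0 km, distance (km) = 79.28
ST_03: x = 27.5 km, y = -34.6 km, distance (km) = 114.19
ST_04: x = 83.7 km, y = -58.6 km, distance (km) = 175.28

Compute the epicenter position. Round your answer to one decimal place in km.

Circle about each station: x² + y² = 79.28²; (x − 27.5)² + (y + 34.6)² = 114.19²; (x − 83.7)² + (y + 58.6)² = 175.28².
Subtracting the ST_02 equation from the ST_03 and ST_04 equations removes the quadratic terms:
55.0 x − 69.2 y = -4800.63
167.4 x − 117.2 y = -13998.11
Solving the 2×2 system: x ≈ -79.0, y ≈ 6.6 km.

x ≈ -79.0 km, y ≈ 6.6 km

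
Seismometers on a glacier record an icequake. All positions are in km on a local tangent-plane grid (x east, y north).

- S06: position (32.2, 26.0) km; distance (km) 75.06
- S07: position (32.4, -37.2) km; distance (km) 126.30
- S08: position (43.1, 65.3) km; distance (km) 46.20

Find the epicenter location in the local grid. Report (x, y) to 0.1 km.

x ≈ 88.0 km, y ≈ 76.2 km

Circle about each station: (x − 32.2)² + (y − 26.0)² = 75.06²; (x − 32.4)² + (y + 37.2)² = 126.30²; (x − 43.1)² + (y − 65.3)² = 46.20².
Subtracting the S06 equation from the S07 and S08 equations removes the quadratic terms:
0.4 x − 126.4 y = -9596.93
21.8 x + 78.6 y = 7908.42
Solving the 2×2 system: x ≈ 88.0, y ≈ 76.2 km.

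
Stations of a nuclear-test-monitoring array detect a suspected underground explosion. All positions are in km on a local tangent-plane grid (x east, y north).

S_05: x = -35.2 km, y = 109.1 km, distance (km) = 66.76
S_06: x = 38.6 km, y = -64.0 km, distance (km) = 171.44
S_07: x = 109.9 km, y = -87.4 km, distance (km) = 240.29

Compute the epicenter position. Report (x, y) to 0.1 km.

-80.1 km east, 59.7 km north

Circle about each station: (x + 35.2)² + (y − 109.1)² = 66.76²; (x − 38.6)² + (y + 64.0)² = 171.44²; (x − 109.9)² + (y + 87.4)² = 240.29².
Subtracting pairs of circle equations eliminates x²+y² and gives linear equations (the radical axes):
147.6 x − 346.2 y = -32490.67
290.2 x − 393.0 y = -46707.47
Solving the 2×2 system: x ≈ -80.1, y ≈ 59.7 km.
Check against S_05 (with the unrounded x, y): √((x + 35.2)²+(y − 109.1)²) = 66.76 ≈ 66.76 km. ✓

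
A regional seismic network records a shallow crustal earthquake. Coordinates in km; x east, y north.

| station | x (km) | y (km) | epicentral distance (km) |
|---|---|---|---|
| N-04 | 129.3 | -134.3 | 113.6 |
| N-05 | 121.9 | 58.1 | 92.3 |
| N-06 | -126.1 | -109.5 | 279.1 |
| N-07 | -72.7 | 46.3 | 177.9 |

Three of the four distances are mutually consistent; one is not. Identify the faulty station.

N-06

Solve using three stations at a time. Using N-04, N-05, N-07 (subtract circle equations pairwise → linear system) gives (x, y) ≈ (88.9, -28.1).
Distances from that point to each station vs reported:
  N-04: calculated 113.6 vs reported 113.6 → residual 0.0 km
  N-05: calculated 92.3 vs reported 92.3 → residual 0.0 km
  N-06: calculated 229.9 vs reported 279.1 → residual 49.2 km
  N-07: calculated 177.9 vs reported 177.9 → residual 0.0 km
N-04, N-05, N-07 are mutually consistent (residuals ≈ 0); N-06 is off by 49.2 km.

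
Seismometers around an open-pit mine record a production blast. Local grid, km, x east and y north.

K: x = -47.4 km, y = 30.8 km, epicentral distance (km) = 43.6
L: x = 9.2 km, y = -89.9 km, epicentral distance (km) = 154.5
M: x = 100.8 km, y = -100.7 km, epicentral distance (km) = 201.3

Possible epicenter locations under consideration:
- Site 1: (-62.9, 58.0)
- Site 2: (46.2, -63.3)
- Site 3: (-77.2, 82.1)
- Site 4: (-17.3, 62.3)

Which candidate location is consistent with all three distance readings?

For each candidate, compare |candidate − station| to the reported distance:
Site 1: residuals K 12.3, L 10.0, M 26.7 → max 26.7 km
Site 2: residuals K 89.1, L 108.9, M 135.1 → max 135.1 km
Site 3: residuals K 15.7, L 38.0, M 53.8 → max 53.8 km
Site 4: residuals K 0.0, L 0.0, M 0.0 → max 0.0 km
Only Site 4 has all residuals ≈ 0.

Site 4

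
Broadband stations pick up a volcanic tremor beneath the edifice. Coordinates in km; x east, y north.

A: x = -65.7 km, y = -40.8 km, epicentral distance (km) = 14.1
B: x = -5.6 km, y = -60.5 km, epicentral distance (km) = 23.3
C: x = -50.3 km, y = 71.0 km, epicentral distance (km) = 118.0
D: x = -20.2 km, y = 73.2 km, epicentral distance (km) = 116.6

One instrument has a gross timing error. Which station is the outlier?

Solve using three stations at a time. Using B, C, D (subtract circle equations pairwise → linear system) gives (x, y) ≈ (-21.4, -43.4).
Distances from that point to each station vs reported:
  A: calculated 44.4 vs reported 14.1 → residual 30.3 km
  B: calculated 23.3 vs reported 23.3 → residual 0.0 km
  C: calculated 118.0 vs reported 118.0 → residual 0.0 km
  D: calculated 116.6 vs reported 116.6 → residual 0.0 km
B, C, D are mutually consistent (residuals ≈ 0); A is off by 30.3 km.

A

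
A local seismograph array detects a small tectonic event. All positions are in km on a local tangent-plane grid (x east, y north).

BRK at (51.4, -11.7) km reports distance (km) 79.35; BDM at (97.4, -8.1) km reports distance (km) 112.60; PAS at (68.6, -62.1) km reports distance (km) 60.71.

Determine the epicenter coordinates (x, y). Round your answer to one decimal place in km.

10.5 km east, -79.7 km north

Circle about each station: (x − 51.4)² + (y + 11.7)² = 79.35²; (x − 97.4)² + (y + 8.1)² = 112.60²; (x − 68.6)² + (y + 62.1)² = 60.71².
Subtracting pairs of circle equations eliminates x²+y² and gives linear equations (the radical axes):
92.0 x + 7.2 y = 391.18
34.4 x − 100.8 y = 8394.24
Solving the 2×2 system: x ≈ 10.5, y ≈ -79.7 km.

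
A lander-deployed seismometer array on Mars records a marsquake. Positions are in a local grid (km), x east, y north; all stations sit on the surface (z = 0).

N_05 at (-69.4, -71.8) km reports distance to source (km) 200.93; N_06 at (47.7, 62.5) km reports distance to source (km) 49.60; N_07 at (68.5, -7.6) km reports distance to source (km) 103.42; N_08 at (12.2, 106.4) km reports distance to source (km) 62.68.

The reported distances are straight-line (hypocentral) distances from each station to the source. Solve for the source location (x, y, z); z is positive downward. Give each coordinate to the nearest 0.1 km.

Each station gives a sphere (x−x_i)² + (y−y_i)² + z² = d_i² (stations at z=0).
Subtracting the N_05 sphere from N_06 and N_07: z² cancels, leaving linear equations in x and y:
234.2 x + 268.6 y = 34122.64
275.8 x + 128.4 y = 24455.58
Solving: x ≈ 49.704, y ≈ 83.700 km (keep extra digits for the depth step; rounded: 49.7, 83.7).
Then from the N_05 sphere: z² = 200.93² − (x + 69.4)² − (y + 71.8)² with x = 49.704, y = 83.700, so z ≈ 44.798 ≈ 44.8 km.

(49.7, 83.7, 44.8)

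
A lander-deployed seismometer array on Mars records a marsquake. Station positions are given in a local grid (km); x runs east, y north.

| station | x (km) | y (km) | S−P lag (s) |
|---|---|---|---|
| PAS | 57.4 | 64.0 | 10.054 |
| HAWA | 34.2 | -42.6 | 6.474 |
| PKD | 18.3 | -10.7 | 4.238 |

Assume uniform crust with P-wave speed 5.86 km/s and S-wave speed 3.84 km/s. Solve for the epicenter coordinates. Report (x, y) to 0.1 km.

Distance from S−P lag: d = Δt · v_P v_S / (v_P − v_S) = Δt · (5.86·3.84)/(5.86−3.84) ≈ 11.1398·Δt.
So d_PAS = 112.00, d_HAWA = 72.12, d_PKD = 47.21 km.
Circle about each station: (x − 57.4)² + (y − 64.0)² = 112.00²; (x − 34.2)² + (y + 42.6)² = 72.12²; (x − 18.3)² + (y + 10.7)² = 47.21².
Subtracting the PAS equation from the HAWA and PKD equations removes the quadratic terms:
-46.4 x − 213.2 y = 2936.35
-78.2 x − 149.4 y = 3373.84
Solving the 2×2 system: x ≈ -28.8, y ≈ -7.5 km.

-28.8 km east, -7.5 km north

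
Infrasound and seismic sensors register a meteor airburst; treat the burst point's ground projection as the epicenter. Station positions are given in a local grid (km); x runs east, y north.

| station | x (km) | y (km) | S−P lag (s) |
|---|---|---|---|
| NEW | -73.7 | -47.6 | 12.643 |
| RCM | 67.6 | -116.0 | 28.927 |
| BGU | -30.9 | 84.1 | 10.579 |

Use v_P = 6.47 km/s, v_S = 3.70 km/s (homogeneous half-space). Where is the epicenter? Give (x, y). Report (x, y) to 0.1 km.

(-116.8, 52.8)

Distance from S−P lag: d = Δt · v_P v_S / (v_P − v_S) = Δt · (6.47·3.70)/(6.47−3.70) ≈ 8.6422·Δt.
So d_NEW = 109.26, d_RCM = 249.99, d_BGU = 91.43 km.
Circle about each station: (x + 73.7)² + (y + 47.6)² = 109.26²; (x − 67.6)² + (y + 116.0)² = 249.99²; (x + 30.9)² + (y − 84.1)² = 91.43².
Subtracting pairs of circle equations eliminates x²+y² and gives linear equations (the radical axes):
282.6 x − 136.8 y = -40228.94
85.6 x + 263.4 y = 3908.47
Solving the 2×2 system: x ≈ -116.8, y ≈ 52.8 km.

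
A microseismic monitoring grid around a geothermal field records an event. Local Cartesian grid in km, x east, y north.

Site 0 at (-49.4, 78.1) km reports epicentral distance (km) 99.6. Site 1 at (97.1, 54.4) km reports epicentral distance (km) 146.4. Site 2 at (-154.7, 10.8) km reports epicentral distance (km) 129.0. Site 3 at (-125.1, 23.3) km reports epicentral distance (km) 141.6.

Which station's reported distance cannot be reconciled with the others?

Site 3

Solve using three stations at a time. Using Site 0, Site 1, Site 2 (subtract circle equations pairwise → linear system) gives (x, y) ≈ (-29.3, -19.4).
Distances from that point to each station vs reported:
  Site 0: calculated 99.6 vs reported 99.6 → residual 0.0 km
  Site 1: calculated 146.4 vs reported 146.4 → residual 0.0 km
  Site 2: calculated 129.0 vs reported 129.0 → residual 0.0 km
  Site 3: calculated 104.9 vs reported 141.6 → residual 36.7 km
Site 0, Site 1, Site 2 are mutually consistent (residuals ≈ 0); Site 3 is off by 36.7 km.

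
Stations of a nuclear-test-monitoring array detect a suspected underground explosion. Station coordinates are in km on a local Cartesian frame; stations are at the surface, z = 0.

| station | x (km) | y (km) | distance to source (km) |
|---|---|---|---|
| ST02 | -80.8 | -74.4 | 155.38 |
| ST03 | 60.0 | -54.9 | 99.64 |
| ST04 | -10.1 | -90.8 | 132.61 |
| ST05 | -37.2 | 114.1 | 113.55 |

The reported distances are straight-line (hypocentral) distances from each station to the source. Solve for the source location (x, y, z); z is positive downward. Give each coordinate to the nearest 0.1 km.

x ≈ 27.0 km, y ≈ 29.8 km, depth ≈ 40.8 km

Each station gives a sphere (x−x_i)² + (y−y_i)² + z² = d_i² (stations at z=0).
Subtracting the ST02 sphere from ST03 and ST04: z² cancels, leaving linear equations in x and y:
281.6 x + 39.0 y = 8764.82
141.4 x − 32.8 y = 2840.18
Solving: x ≈ 26.998, y ≈ 29.798 km (keep extra digits for the depth step; rounded: 27.0, 29.8).
Then from the ST02 sphere: z² = 155.38² − (x + 80.8)² − (y + 74.4)² with x = 26.998, y = 29.798, so z ≈ 40.808 ≈ 40.8 km.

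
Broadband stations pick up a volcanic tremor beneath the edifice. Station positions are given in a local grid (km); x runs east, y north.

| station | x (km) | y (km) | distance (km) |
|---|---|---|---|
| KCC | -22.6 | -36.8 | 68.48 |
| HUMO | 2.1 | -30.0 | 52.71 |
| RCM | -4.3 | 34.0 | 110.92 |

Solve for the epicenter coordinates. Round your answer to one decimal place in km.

(38.1, -68.5)

Circle about each station: (x + 22.6)² + (y + 36.8)² = 68.48²; (x − 2.1)² + (y + 30.0)² = 52.71²; (x + 4.3)² + (y − 34.0)² = 110.92².
Subtracting the KCC equation from the HUMO and RCM equations removes the quadratic terms:
49.4 x + 13.6 y = 950.58
36.6 x + 141.6 y = -8304.25
Solving the 2×2 system: x ≈ 38.1, y ≈ -68.5 km.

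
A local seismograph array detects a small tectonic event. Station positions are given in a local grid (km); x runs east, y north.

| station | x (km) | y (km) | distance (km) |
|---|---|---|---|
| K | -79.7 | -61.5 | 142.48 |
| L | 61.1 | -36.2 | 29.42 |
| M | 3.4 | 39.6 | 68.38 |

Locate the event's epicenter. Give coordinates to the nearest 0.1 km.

Circle about each station: (x + 79.7)² + (y + 61.5)² = 142.48²; (x − 61.1)² + (y + 36.2)² = 29.42²; (x − 3.4)² + (y − 39.6)² = 68.38².
Subtracting pairs of circle equations eliminates x²+y² and gives linear equations (the radical axes):
281.6 x + 50.6 y = 14344.32
166.2 x + 202.2 y = 7070.11
Solving the 2×2 system: x ≈ 52.4, y ≈ -8.1 km.

x ≈ 52.4 km, y ≈ -8.1 km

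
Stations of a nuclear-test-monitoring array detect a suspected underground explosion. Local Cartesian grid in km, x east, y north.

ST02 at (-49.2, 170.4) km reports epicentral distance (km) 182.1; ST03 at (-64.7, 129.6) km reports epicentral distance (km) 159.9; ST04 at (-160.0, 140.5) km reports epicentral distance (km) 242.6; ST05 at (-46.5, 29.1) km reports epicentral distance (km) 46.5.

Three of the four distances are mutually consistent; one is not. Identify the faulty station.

Solve using three stations at a time. Using ST02, ST03, ST04 (subtract circle equations pairwise → linear system) gives (x, y) ≈ (48.8, 16.8).
Distances from that point to each station vs reported:
  ST02: calculated 182.2 vs reported 182.1 → residual 0.1 km
  ST03: calculated 160.0 vs reported 159.9 → residual 0.1 km
  ST04: calculated 242.7 vs reported 242.6 → residual 0.1 km
  ST05: calculated 96.1 vs reported 46.5 → residual 49.6 km
ST02, ST03, ST04 are mutually consistent (residuals ≈ 0); ST05 is off by 49.6 km.

ST05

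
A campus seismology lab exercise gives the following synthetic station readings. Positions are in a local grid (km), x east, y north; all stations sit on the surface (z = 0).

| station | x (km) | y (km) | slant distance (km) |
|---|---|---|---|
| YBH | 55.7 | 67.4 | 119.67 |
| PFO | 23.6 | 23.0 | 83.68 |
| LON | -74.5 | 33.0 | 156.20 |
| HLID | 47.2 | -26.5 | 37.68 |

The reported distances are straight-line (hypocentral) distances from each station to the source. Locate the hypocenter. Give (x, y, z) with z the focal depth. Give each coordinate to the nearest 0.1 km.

Each station gives a sphere (x−x_i)² + (y−y_i)² + z² = d_i² (stations at z=0).
Subtracting the YBH sphere from PFO and LON: z² cancels, leaving linear equations in x and y:
-64.2 x − 88.8 y = 759.28
-260.4 x − 68.8 y = -11083.53
Solving: x ≈ 55.406, y ≈ -48.607 km (keep extra digits for the depth step; rounded: 55.4, -48.6).
Then from the YBH sphere: z² = 119.67² − (x − 55.7)² − (y − 67.4)² with x = 55.406, y = -48.607, so z ≈ 29.380 ≈ 29.4 km.

x ≈ 55.4 km, y ≈ -48.6 km, depth ≈ 29.4 km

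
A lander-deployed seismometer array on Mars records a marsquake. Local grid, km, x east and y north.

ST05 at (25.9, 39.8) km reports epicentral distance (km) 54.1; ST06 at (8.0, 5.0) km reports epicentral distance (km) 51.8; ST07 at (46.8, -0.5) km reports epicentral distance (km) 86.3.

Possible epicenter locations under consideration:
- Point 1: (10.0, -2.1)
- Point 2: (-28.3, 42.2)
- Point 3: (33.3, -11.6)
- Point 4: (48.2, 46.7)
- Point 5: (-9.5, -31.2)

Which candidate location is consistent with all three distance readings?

For each candidate, compare |candidate − station| to the reported distance:
Point 1: residuals ST05 9.3, ST06 44.4, ST07 49.5 → max 49.5 km
Point 2: residuals ST05 0.2, ST06 0.2, ST07 0.1 → max 0.2 km
Point 3: residuals ST05 2.2, ST06 21.5, ST07 68.8 → max 68.8 km
Point 4: residuals ST05 30.8, ST06 6.1, ST07 39.1 → max 39.1 km
Point 5: residuals ST05 25.2, ST06 11.6, ST07 22.2 → max 25.2 km
Only Point 2 has all residuals ≈ 0.

Point 2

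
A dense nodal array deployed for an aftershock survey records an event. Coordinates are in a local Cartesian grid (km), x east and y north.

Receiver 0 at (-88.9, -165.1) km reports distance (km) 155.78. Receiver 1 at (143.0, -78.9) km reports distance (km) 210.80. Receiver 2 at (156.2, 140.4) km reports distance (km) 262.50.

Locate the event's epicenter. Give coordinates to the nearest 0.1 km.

Circle about each station: (x + 88.9)² + (y + 165.1)² = 155.78²; (x − 143.0)² + (y + 78.9)² = 210.80²; (x − 156.2)² + (y − 140.4)² = 262.50².
Subtracting pairs of circle equations eliminates x²+y² and gives linear equations (the radical axes):
463.8 x + 172.4 y = -28656.24
490.2 x + 611.0 y = -35689.46
Solving the 2×2 system: x ≈ -57.1, y ≈ -12.6 km.
Check against Receiver 0 (with the unrounded x, y): √((x + 88.9)²+(y + 165.1)²) = 155.78 ≈ 155.78 km. ✓

-57.1 km east, -12.6 km north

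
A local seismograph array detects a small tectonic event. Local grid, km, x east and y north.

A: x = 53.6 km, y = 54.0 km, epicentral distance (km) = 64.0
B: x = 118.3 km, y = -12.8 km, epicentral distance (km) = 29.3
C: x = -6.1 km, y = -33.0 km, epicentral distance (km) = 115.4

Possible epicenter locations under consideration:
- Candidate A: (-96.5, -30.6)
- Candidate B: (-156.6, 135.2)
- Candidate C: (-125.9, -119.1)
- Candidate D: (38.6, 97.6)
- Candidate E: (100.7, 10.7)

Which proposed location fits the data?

For each candidate, compare |candidate − station| to the reported distance:
Candidate A: residuals A 108.3, B 186.2, C 25.0 → max 186.2 km
Candidate B: residuals A 161.3, B 282.9, C 110.3 → max 282.9 km
Candidate C: residuals A 185.4, B 237.0, C 32.1 → max 237.0 km
Candidate D: residuals A 17.9, B 106.9, C 22.6 → max 106.9 km
Candidate E: residuals A 0.0, B 0.1, C 0.0 → max 0.1 km
Only Candidate E has all residuals ≈ 0.

Candidate E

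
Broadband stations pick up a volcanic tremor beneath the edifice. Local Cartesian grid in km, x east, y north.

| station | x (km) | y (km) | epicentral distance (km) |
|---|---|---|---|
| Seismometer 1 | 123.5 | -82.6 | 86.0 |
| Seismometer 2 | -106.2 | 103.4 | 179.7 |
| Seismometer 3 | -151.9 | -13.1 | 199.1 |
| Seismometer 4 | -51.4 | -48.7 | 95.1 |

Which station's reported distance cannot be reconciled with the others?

Solve using three stations at a time. Using Seismometer 1, Seismometer 3, Seismometer 4 (subtract circle equations pairwise → linear system) gives (x, y) ≈ (43.8, -50.1).
Distances from that point to each station vs reported:
  Seismometer 1: calculated 86.1 vs reported 86.0 → residual 0.1 km
  Seismometer 2: calculated 214.6 vs reported 179.7 → residual 34.9 km
  Seismometer 3: calculated 199.1 vs reported 199.1 → residual 0.0 km
  Seismometer 4: calculated 95.2 vs reported 95.1 → residual 0.1 km
Seismometer 1, Seismometer 3, Seismometer 4 are mutually consistent (residuals ≈ 0); Seismometer 2 is off by 34.9 km.

Seismometer 2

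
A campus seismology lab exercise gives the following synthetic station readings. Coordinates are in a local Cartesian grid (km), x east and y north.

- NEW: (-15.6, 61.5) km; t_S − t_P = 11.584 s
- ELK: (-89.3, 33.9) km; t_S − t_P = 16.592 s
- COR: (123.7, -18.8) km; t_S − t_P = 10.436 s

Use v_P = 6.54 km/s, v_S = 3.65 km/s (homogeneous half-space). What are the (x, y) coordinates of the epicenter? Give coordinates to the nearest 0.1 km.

x ≈ 37.5 km, y ≈ -18.1 km

Distance from S−P lag: d = Δt · v_P v_S / (v_P − v_S) = Δt · (6.54·3.65)/(6.54−3.65) ≈ 8.2599·Δt.
So d_NEW = 95.68, d_ELK = 137.05, d_COR = 86.20 km.
Circle about each station: (x + 15.6)² + (y − 61.5)² = 95.68²; (x + 89.3)² + (y − 33.9)² = 137.05²; (x − 123.7)² + (y + 18.8)² = 86.20².
Subtracting pairs of circle equations eliminates x²+y² and gives linear equations (the radical axes):
-147.4 x − 55.2 y = -4529.95
278.6 x − 160.6 y = 13353.74
Solving the 2×2 system: x ≈ 37.5, y ≈ -18.1 km.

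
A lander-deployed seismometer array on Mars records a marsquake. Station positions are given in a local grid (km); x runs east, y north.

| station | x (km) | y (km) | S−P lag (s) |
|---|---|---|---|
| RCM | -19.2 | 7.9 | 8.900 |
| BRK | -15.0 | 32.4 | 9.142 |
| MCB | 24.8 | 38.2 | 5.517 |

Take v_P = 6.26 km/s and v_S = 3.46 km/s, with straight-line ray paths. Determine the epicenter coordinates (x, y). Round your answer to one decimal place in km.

x ≈ 49.5 km, y ≈ 3.4 km

Distance from S−P lag: d = Δt · v_P v_S / (v_P − v_S) = Δt · (6.26·3.46)/(6.26−3.46) ≈ 7.7356·Δt.
So d_RCM = 68.85, d_BRK = 70.72, d_MCB = 42.68 km.
Circle about each station: (x + 19.2)² + (y − 7.9)² = 68.85²; (x + 15.0)² + (y − 32.4)² = 70.72²; (x − 24.8)² + (y − 38.2)² = 42.68².
Subtracting the RCM equation from the BRK and MCB equations removes the quadratic terms:
8.4 x + 49.0 y = 582.71
88.0 x + 60.6 y = 4561.97
Solving the 2×2 system: x ≈ 49.5, y ≈ 3.4 km.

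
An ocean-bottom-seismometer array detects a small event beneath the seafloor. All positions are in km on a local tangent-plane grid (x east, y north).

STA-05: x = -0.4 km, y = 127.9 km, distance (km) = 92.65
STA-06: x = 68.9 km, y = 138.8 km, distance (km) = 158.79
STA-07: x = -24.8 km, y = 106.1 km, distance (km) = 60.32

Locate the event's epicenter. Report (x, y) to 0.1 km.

x ≈ -76.6 km, y ≈ 75.2 km

Circle about each station: (x + 0.4)² + (y − 127.9)² = 92.65²; (x − 68.9)² + (y − 138.8)² = 158.79²; (x + 24.8)² + (y − 106.1)² = 60.32².
Subtracting the STA-05 equation from the STA-06 and STA-07 equations removes the quadratic terms:
138.6 x + 21.8 y = -8976.16
-48.8 x − 43.6 y = 459.20
Solving the 2×2 system: x ≈ -76.6, y ≈ 75.2 km.
Check against STA-05 (with the unrounded x, y): √((x + 0.4)²+(y − 127.9)²) = 92.64 ≈ 92.65 km. ✓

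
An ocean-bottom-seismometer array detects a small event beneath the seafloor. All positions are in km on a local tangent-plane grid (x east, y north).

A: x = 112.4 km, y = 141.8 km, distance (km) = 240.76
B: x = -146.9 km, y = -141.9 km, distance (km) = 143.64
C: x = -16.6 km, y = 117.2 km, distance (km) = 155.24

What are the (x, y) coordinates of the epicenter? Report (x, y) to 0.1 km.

(-52.2, -33.9)

Circle about each station: (x − 112.4)² + (y − 141.8)² = 240.76²; (x + 146.9)² + (y + 141.9)² = 143.64²; (x + 16.6)² + (y − 117.2)² = 155.24².
Subtracting the A equation from the B and C equations removes the quadratic terms:
-518.6 x − 567.4 y = 46307.15
-258.0 x − 49.2 y = 15136.32
Solving the 2×2 system: x ≈ -52.2, y ≈ -33.9 km.
Check against A (with the unrounded x, y): √((x − 112.4)²+(y − 141.8)²) = 240.76 ≈ 240.76 km. ✓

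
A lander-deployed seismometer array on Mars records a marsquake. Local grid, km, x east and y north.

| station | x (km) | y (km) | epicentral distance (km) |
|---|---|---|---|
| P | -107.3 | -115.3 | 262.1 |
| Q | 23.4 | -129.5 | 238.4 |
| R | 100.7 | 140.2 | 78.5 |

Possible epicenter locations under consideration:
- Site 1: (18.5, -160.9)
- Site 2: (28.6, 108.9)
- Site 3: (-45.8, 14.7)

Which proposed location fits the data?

For each candidate, compare |candidate − station| to the reported distance:
Site 1: residuals P 128.3, Q 206.6, R 233.6 → max 233.6 km
Site 2: residuals P 0.1, Q 0.1, R 0.1 → max 0.1 km
Site 3: residuals P 118.3, Q 78.5, R 114.4 → max 118.3 km
Only Site 2 has all residuals ≈ 0.

Site 2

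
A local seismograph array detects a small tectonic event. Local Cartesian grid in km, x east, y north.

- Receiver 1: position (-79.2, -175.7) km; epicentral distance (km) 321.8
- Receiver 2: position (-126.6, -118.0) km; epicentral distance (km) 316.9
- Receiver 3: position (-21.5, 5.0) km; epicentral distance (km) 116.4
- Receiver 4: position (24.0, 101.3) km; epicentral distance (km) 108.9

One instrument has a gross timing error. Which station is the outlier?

Solve using three stations at a time. Using Receiver 1, Receiver 2, Receiver 4 (subtract circle equations pairwise → linear system) gives (x, y) ≈ (128.3, 70.2).
Distances from that point to each station vs reported:
  Receiver 1: calculated 321.8 vs reported 321.8 → residual 0.0 km
  Receiver 2: calculated 316.9 vs reported 316.9 → residual 0.0 km
  Receiver 3: calculated 163.4 vs reported 116.4 → residual 47.0 km
  Receiver 4: calculated 108.9 vs reported 108.9 → residual 0.0 km
Receiver 1, Receiver 2, Receiver 4 are mutually consistent (residuals ≈ 0); Receiver 3 is off by 47.0 km.

Receiver 3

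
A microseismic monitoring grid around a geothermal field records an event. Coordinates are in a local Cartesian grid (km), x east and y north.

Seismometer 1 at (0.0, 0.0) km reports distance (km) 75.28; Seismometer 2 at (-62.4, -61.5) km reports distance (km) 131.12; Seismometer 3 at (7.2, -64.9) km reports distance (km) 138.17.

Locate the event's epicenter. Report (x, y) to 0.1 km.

Circle about each station: x² + y² = 75.28²; (x + 62.4)² + (y + 61.5)² = 131.12²; (x − 7.2)² + (y + 64.9)² = 138.17².
Subtracting pairs of circle equations eliminates x²+y² and gives linear equations (the radical axes):
-124.8 x − 123.0 y = -3849.37
14.4 x − 129.8 y = -9160.02
Solving the 2×2 system: x ≈ -34.9, y ≈ 66.7 km.

(-34.9, 66.7)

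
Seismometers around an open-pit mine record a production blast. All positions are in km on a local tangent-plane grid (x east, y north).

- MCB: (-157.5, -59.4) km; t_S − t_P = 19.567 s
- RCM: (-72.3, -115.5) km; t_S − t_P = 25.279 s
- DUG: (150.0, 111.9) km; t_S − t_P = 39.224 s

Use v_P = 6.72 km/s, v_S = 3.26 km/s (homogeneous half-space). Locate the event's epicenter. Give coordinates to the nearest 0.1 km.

x ≈ -88.8 km, y ≈ 43.7 km

Distance from S−P lag: d = Δt · v_P v_S / (v_P − v_S) = Δt · (6.72·3.26)/(6.72−3.26) ≈ 6.3316·Δt.
So d_MCB = 123.89, d_RCM = 160.06, d_DUG = 248.35 km.
Circle about each station: (x + 157.5)² + (y + 59.4)² = 123.89²; (x + 72.3)² + (y + 115.5)² = 160.06²; (x − 150.0)² + (y − 111.9)² = 248.35².
Subtracting pairs of circle equations eliminates x²+y² and gives linear equations (the radical axes):
170.4 x − 112.2 y = -20037.54
615.0 x + 342.6 y = -39641.99
Solving the 2×2 system: x ≈ -88.8, y ≈ 43.7 km.
Check against MCB (with the unrounded x, y): √((x + 157.5)²+(y + 59.4)²) = 123.90 ≈ 123.89 km. ✓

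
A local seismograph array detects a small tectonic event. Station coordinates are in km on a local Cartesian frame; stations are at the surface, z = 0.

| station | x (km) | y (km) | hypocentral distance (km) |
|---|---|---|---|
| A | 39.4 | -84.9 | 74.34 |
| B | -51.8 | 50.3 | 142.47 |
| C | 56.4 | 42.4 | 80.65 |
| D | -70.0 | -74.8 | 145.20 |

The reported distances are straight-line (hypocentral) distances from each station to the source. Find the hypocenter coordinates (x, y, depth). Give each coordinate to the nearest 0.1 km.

Each station gives a sphere (x−x_i)² + (y−y_i)² + z² = d_i² (stations at z=0).
Subtracting the A sphere from B and C: z² cancels, leaving linear equations in x and y:
-182.4 x + 270.4 y = -18318.31
34.0 x + 254.6 y = -4759.64
Solving: x ≈ 60.699, y ≈ -26.800 km (keep extra digits for the depth step; rounded: 60.7, -26.8).
Then from the A sphere: z² = 74.34² − (x − 39.4)² − (y + 84.9)² with x = 60.699, y = -26.800, so z ≈ 41.197 ≈ 41.2 km.

(60.7, -26.8, 41.2)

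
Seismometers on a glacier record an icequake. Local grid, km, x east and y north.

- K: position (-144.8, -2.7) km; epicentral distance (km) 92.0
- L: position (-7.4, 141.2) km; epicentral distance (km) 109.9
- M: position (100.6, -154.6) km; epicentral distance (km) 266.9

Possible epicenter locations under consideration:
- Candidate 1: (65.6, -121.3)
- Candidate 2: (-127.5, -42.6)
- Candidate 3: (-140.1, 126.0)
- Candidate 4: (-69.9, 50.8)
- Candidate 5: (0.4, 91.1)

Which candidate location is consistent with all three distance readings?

For each candidate, compare |candidate − station| to the reported distance:
Candidate 1: residuals K 149.5, L 162.6, M 218.6 → max 218.6 km
Candidate 2: residuals K 48.5, L 109.7, M 12.8 → max 109.7 km
Candidate 3: residuals K 36.8, L 23.7, M 102.8 → max 102.8 km
Candidate 4: residuals K 0.0, L 0.0, M 0.0 → max 0.0 km
Candidate 5: residuals K 80.9, L 59.2, M 1.6 → max 80.9 km
Only Candidate 4 has all residuals ≈ 0.

Candidate 4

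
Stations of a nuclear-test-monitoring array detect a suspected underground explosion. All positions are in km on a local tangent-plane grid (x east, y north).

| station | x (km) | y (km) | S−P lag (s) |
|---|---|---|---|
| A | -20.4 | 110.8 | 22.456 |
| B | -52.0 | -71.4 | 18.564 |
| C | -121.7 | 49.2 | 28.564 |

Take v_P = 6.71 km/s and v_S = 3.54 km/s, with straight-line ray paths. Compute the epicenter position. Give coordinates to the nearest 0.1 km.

Distance from S−P lag: d = Δt · v_P v_S / (v_P − v_S) = Δt · (6.71·3.54)/(6.71−3.54) ≈ 7.4932·Δt.
So d_A = 168.27, d_B = 139.10, d_C = 214.04 km.
Circle about each station: (x + 20.4)² + (y − 110.8)² = 168.27²; (x + 52.0)² + (y + 71.4)² = 139.10²; (x + 121.7)² + (y − 49.2)² = 214.04².
Subtracting pairs of circle equations eliminates x²+y² and gives linear equations (the radical axes):
-63.2 x − 364.4 y = 4075.14
-202.6 x − 123.2 y = -12959.60
Solving the 2×2 system: x ≈ 79.1, y ≈ -24.9 km.

x ≈ 79.1 km, y ≈ -24.9 km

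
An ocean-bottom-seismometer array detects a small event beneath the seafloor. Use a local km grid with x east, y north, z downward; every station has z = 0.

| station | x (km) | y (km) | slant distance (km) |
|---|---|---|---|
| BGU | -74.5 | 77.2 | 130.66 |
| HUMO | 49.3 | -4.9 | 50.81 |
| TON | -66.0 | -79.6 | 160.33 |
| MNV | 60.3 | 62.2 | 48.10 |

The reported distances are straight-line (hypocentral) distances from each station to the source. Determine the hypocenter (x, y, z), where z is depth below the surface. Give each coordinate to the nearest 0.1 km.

x ≈ 43.5 km, y ≈ 32.5 km, depth ≈ 33.9 km

Each station gives a sphere (x−x_i)² + (y−y_i)² + z² = d_i² (stations at z=0).
Subtracting the BGU sphere from HUMO and TON: z² cancels, leaving linear equations in x and y:
247.6 x − 164.2 y = 5434.79
17.0 x − 313.6 y = -9451.60
Solving: x ≈ 43.501, y ≈ 32.497 km (keep extra digits for the depth step; rounded: 43.5, 32.5).
Then from the BGU sphere: z² = 130.66² − (x + 74.5)² − (y − 77.2)² with x = 43.501, y = 32.497, so z ≈ 33.903 ≈ 33.9 km.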